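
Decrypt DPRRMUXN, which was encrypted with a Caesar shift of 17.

MYAAVDGW

D(3): 3−17=-14≡12 → M
P(15): 15−17=-2≡24 → Y
R(17): 17−17=0 → A
R(17): 17−17=0 → A
M(12): 12−17=-5≡21 → V
U(20): 20−17=3 → D
X(23): 23−17=6 → G
N(13): 13−17=-4≡22 → W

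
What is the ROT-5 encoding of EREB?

JWJG

E(4): 4+5=9 → J
R(17): 17+5=22 → W
E(4): 4+5=9 → J
B(1): 1+5=6 → G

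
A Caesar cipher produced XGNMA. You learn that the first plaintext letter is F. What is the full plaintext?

From the crib: X(23)−F(5)=18, so the shift is 18.
Subtract 18 from each ciphertext letter:
X(23): 23−18=5 → F
G(6): 6−18=-12≡14 → O
N(13): 13−18=-5≡21 → V
M(12): 12−18=-6≡20 → U
A(0): 0−18=-18≡8 → I

FOVUI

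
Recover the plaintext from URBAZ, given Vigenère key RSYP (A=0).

Repeat the key across the ciphertext: RSYPR
U(20)−R(17): 3 → D
R(17)−S(18): -1≡25 → Z
B(1)−Y(24): -23≡3 → D
A(0)−P(15): -15≡11 → L
Z(25)−R(17): 8 → I

DZDLI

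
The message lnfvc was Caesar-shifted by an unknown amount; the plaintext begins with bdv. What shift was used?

From the crib: l(11)−b(1)=10, so the shift is 10.

10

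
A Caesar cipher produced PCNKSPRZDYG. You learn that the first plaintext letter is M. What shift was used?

3

From the crib: P(15)−M(12)=3, so the shift is 3.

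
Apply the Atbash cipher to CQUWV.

XJFDE

C(2) → X(23)
Q(16) → J(9)
U(20) → F(5)
W(22) → D(3)
V(21) → E(4)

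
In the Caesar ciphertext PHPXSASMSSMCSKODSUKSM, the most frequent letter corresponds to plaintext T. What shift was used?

25

The most frequent ciphertext letter is S (appears 7 times).
S is position 18; T is position 19.
Shift = -1≡25.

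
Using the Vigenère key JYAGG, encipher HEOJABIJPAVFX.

QCOPGKGJVGEDX

Repeat the key across the message: JYAGGJYAGGJYA
H(7)+J(9): 16 → Q
E(4)+Y(24): 28≡2 → C
O(14)+A(0): 14 → O
J(9)+G(6): 15 → P
A(0)+G(6): 6 → G
B(1)+J(9): 10 → K
I(8)+Y(24): 32≡6 → G
J(9)+A(0): 9 → J
P(15)+G(6): 21 → V
A(0)+G(6): 6 → G
V(21)+J(9): 30≡4 → E
F(5)+Y(24): 29≡3 → D
X(23)+A(0): 23 → X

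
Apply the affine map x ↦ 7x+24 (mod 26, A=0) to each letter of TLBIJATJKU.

T(19): 7·19+24=157≡1 → B
L(11): 7·11+24=101≡23 → X
B(1): 7·1+24=31≡5 → F
I(8): 7·8+24=80≡2 → C
J(9): 7·9+24=87≡9 → J
A(0): 7·0+24=24 → Y
T(19): 7·19+24=157≡1 → B
J(9): 7·9+24=87≡9 → J
K(10): 7·10+24=94≡16 → Q
U(20): 7·20+24=164≡8 → I

BXFCJYBJQI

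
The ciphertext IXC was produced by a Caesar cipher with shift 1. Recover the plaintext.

I(8): 8−1=7 → H
X(23): 23−1=22 → W
C(2): 2−1=1 → B

HWB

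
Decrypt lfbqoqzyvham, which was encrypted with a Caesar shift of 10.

l(11): 11−10=1 → b
f(5): 5−10=-5≡21 → v
b(1): 1−10=-9≡17 → r
q(16): 16−10=6 → g
o(14): 14−10=4 → e
q(16): 16−10=6 → g
z(25): 25−10=15 → p
y(24): 24−10=14 → o
v(21): 21−10=11 → l
h(7): 7−10=-3≡23 → x
a(0): 0−10=-10≡16 → q
m(12): 12−10=2 → c

bvrgegpolxqc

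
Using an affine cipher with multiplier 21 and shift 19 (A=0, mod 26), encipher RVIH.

MSFK

R(17): 21·17+19=376≡12 → M
V(21): 21·21+19=460≡18 → S
I(8): 21·8+19=187≡5 → F
H(7): 21·7+19=166≡10 → K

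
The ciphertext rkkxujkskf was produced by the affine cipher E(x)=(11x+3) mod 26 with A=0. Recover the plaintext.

The inverse of 11 mod 26 is 19, since 11·19=209≡1. Apply D(y)=19·(y−3) mod 26:
r(17): 19·(17−3)=266≡6 → g
k(10): 19·(10−3)=133≡3 → d
k(10): 19·(10−3)=133≡3 → d
x(23): 19·(23−3)=380≡16 → q
u(20): 19·(20−3)=323≡11 → l
j(9): 19·(9−3)=114≡10 → k
k(10): 19·(10−3)=133≡3 → d
s(18): 19·(18−3)=285≡25 → z
k(10): 19·(10−3)=133≡3 → d
f(5): 19·(5−3)=38≡12 → m

gddqlkdzdm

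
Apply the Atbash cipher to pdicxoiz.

kwrxclra

p(15) → k(10)
d(3) → w(22)
i(8) → r(17)
c(2) → x(23)
x(23) → c(2)
o(14) → l(11)
i(8) → r(17)
z(25) → a(0)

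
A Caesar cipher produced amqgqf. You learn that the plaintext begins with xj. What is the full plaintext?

From the crib: a(0)−x(23)=-23≡3, so the shift is 3.
Subtract 3 from each ciphertext letter:
a(0): 0−3=-3≡23 → x
m(12): 12−3=9 → j
q(16): 16−3=13 → n
g(6): 6−3=3 → d
q(16): 16−3=13 → n
f(5): 5−3=2 → c

xjndnc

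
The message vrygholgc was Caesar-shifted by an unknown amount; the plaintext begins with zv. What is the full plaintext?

From the crib: v(21)−z(25)=-4≡22, so the shift is 22.
Subtract 22 from each ciphertext letter:
v(21): 21−22=-1≡25 → z
r(17): 17−22=-5≡21 → v
y(24): 24−22=2 → c
g(6): 6−22=-16≡10 → k
h(7): 7−22=-15≡11 → l
o(14): 14−22=-8≡18 → s
l(11): 11−22=-11≡15 → p
g(6): 6−22=-16≡10 → k
c(2): 2−22=-20≡6 → g

zvcklspkg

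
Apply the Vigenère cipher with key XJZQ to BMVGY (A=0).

Repeat the key across the message: XJZQX
B(1)+X(23): 24 → Y
M(12)+J(9): 21 → V
V(21)+Z(25): 46≡20 → U
G(6)+Q(16): 22 → W
Y(24)+X(23): 47≡21 → V

YVUWV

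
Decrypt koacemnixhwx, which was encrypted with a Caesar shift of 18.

k(10): 10−18=-8≡18 → s
o(14): 14−18=-4≡22 → w
a(0): 0−18=-18≡8 → i
c(2): 2−18=-16≡10 → k
e(4): 4−18=-14≡12 → m
m(12): 12−18=-6≡20 → u
n(13): 13−18=-5≡21 → v
i(8): 8−18=-10≡16 → q
x(23): 23−18=5 → f
h(7): 7−18=-11≡15 → p
w(22): 22−18=4 → e
x(23): 23−18=5 → f

swikmuvqfpef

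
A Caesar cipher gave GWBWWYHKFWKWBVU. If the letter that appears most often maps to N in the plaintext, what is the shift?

The most frequent ciphertext letter is W (appears 5 times).
W is position 22; N is position 13.
Shift = 9.

9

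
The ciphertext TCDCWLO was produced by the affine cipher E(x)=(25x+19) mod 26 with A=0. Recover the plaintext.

ARQRXIF

The inverse of 25 mod 26 is 25, since 25·25=625≡1. Apply D(y)=25·(y−19) mod 26:
T(19): 25·(19−19)=0 → A
C(2): 25·(2−19)=-425≡17 → R
D(3): 25·(3−19)=-400≡16 → Q
C(2): 25·(2−19)=-425≡17 → R
W(22): 25·(22−19)=75≡23 → X
L(11): 25·(11−19)=-200≡8 → I
O(14): 25·(14−19)=-125≡5 → F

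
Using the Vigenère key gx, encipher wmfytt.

cjlvzq

Repeat the key across the message: gxgxgx
w(22)+g(6): 28≡2 → c
m(12)+x(23): 35≡9 → j
f(5)+g(6): 11 → l
y(24)+x(23): 47≡21 → v
t(19)+g(6): 25 → z
t(19)+x(23): 42≡16 → q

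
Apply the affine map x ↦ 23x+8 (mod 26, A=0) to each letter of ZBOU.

Z(25): 23·25+8=583≡11 → L
B(1): 23·1+8=31≡5 → F
O(14): 23·14+8=330≡18 → S
U(20): 23·20+8=468≡0 → A

LFSA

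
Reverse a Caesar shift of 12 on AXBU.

A(0): 0−12=-12≡14 → O
X(23): 23−12=11 → L
B(1): 1−12=-11≡15 → P
U(20): 20−12=8 → I

OLPI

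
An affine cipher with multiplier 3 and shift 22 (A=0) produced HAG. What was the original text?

The inverse of 3 mod 26 is 9, since 3·9=27≡1. Apply D(y)=9·(y−22) mod 26:
H(7): 9·(7−22)=-135≡21 → V
A(0): 9·(0−22)=-198≡10 → K
G(6): 9·(6−22)=-144≡12 → M

VKM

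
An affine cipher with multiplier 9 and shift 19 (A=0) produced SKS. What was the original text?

The inverse of 9 mod 26 is 3, since 9·3=27≡1. Apply D(y)=3·(y−19) mod 26:
S(18): 3·(18−19)=-3≡23 → X
K(10): 3·(10−19)=-27≡25 → Z
S(18): 3·(18−19)=-3≡23 → X

XZX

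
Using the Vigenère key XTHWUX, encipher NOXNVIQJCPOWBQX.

Repeat the key across the message: XTHWUXXTHWUXXTH
N(13)+X(23): 36≡10 → K
O(14)+T(19): 33≡7 → H
X(23)+H(7): 30≡4 → E
N(13)+W(22): 35≡9 → J
V(21)+U(20): 41≡15 → P
I(8)+X(23): 31≡5 → F
Q(16)+X(23): 39≡13 → N
J(9)+T(19): 28≡2 → C
C(2)+H(7): 9 → J
P(15)+W(22): 37≡11 → L
O(14)+U(20): 34≡8 → I
W(22)+X(23): 45≡19 → T
B(1)+X(23): 24 → Y
Q(16)+T(19): 35≡9 → J
X(23)+H(7): 30≡4 → E

KHEJPFNCJLITYJE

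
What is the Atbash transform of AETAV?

A(0) → Z(25)
E(4) → V(21)
T(19) → G(6)
A(0) → Z(25)
V(21) → E(4)

ZVGZE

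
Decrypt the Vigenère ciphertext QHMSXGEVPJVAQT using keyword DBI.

NGEPWYBUHGUSNS

Repeat the key across the ciphertext: DBIDBIDBIDBIDB
Q(16)−D(3): 13 → N
H(7)−B(1): 6 → G
M(12)−I(8): 4 → E
S(18)−D(3): 15 → P
X(23)−B(1): 22 → W
G(6)−I(8): -2≡24 → Y
E(4)−D(3): 1 → B
V(21)−B(1): 20 → U
P(15)−I(8): 7 → H
J(9)−D(3): 6 → G
V(21)−B(1): 20 → U
A(0)−I(8): -8≡18 → S
Q(16)−D(3): 13 → N
T(19)−B(1): 18 → S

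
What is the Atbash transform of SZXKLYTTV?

S(18) → H(7)
Z(25) → A(0)
X(23) → C(2)
K(10) → P(15)
L(11) → O(14)
Y(24) → B(1)
T(19) → G(6)
T(19) → G(6)
V(21) → E(4)

HACPOBGGE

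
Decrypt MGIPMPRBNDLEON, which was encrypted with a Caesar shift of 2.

KEGNKNPZLBJCML

M(12): 12−2=10 → K
G(6): 6−2=4 → E
I(8): 8−2=6 → G
P(15): 15−2=13 → N
M(12): 12−2=10 → K
P(15): 15−2=13 → N
R(17): 17−2=15 → P
B(1): 1−2=-1≡25 → Z
N(13): 13−2=11 → L
D(3): 3−2=1 → B
L(11): 11−2=9 → J
E(4): 4−2=2 → C
O(14): 14−2=12 → M
N(13): 13−2=11 → L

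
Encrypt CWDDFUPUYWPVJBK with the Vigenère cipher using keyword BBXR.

Repeat the key across the message: BBXRBBXRBBXRBBX
C(2)+B(1): 3 → D
W(22)+B(1): 23 → X
D(3)+X(23): 26≡0 → A
D(3)+R(17): 20 → U
F(5)+B(1): 6 → G
U(20)+B(1): 21 → V
P(15)+X(23): 38≡12 → M
U(20)+R(17): 37≡11 → L
Y(24)+B(1): 25 → Z
W(22)+B(1): 23 → X
P(15)+X(23): 38≡12 → M
V(21)+R(17): 38≡12 → M
J(9)+B(1): 10 → K
B(1)+B(1): 2 → C
K(10)+X(23): 33≡7 → H

DXAUGVMLZXMMKCH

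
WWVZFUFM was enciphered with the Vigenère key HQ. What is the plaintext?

Repeat the key across the ciphertext: HQHQHQHQ
W(22)−H(7): 15 → P
W(22)−Q(16): 6 → G
V(21)−H(7): 14 → O
Z(25)−Q(16): 9 → J
F(5)−H(7): -2≡24 → Y
U(20)−Q(16): 4 → E
F(5)−H(7): -2≡24 → Y
M(12)−Q(16): -4≡22 → W

PGOJYEYW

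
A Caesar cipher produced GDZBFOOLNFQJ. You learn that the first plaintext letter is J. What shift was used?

From the crib: G(6)−J(9)=-3≡23, so the shift is 23.

23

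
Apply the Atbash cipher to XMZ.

CNA

X(23) → C(2)
M(12) → N(13)
Z(25) → A(0)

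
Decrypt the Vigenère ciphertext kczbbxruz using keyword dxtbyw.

hfgadboxg

Repeat the key across the ciphertext: dxtbywdxt
k(10)−d(3): 7 → h
c(2)−x(23): -21≡5 → f
z(25)−t(19): 6 → g
b(1)−b(1): 0 → a
b(1)−y(24): -23≡3 → d
x(23)−w(22): 1 → b
r(17)−d(3): 14 → o
u(20)−x(23): -3≡23 → x
z(25)−t(19): 6 → g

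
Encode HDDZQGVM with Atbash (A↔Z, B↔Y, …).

SWWAJTEN

H(7) → S(18)
D(3) → W(22)
D(3) → W(22)
Z(25) → A(0)
Q(16) → J(9)
G(6) → T(19)
V(21) → E(4)
M(12) → N(13)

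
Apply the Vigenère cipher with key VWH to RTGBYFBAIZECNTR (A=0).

Repeat the key across the message: VWHVWHVWHVWHVWH
R(17)+V(21): 38≡12 → M
T(19)+W(22): 41≡15 → P
G(6)+H(7): 13 → N
B(1)+V(21): 22 → W
Y(24)+W(22): 46≡20 → U
F(5)+H(7): 12 → M
B(1)+V(21): 22 → W
A(0)+W(22): 22 → W
I(8)+H(7): 15 → P
Z(25)+V(21): 46≡20 → U
E(4)+W(22): 26≡0 → A
C(2)+H(7): 9 → J
N(13)+V(21): 34≡8 → I
T(19)+W(22): 41≡15 → P
R(17)+H(7): 24 → Y

MPNWUMWWPUAJIPY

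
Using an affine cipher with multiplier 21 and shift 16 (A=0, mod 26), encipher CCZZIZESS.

GGVVCVWEE

C(2): 21·2+16=58≡6 → G
C(2): 21·2+16=58≡6 → G
Z(25): 21·25+16=541≡21 → V
Z(25): 21·25+16=541≡21 → V
I(8): 21·8+16=184≡2 → C
Z(25): 21·25+16=541≡21 → V
E(4): 21·4+16=100≡22 → W
S(18): 21·18+16=394≡4 → E
S(18): 21·18+16=394≡4 → E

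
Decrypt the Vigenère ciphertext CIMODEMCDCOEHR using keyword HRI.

VREHMWFLVVXWAA

Repeat the key across the ciphertext: HRIHRIHRIHRIHR
C(2)−H(7): -5≡21 → V
I(8)−R(17): -9≡17 → R
M(12)−I(8): 4 → E
O(14)−H(7): 7 → H
D(3)−R(17): -14≡12 → M
E(4)−I(8): -4≡22 → W
M(12)−H(7): 5 → F
C(2)−R(17): -15≡11 → L
D(3)−I(8): -5≡21 → V
C(2)−H(7): -5≡21 → V
O(14)−R(17): -3≡23 → X
E(4)−I(8): -4≡22 → W
H(7)−H(7): 0 → A
R(17)−R(17): 0 → A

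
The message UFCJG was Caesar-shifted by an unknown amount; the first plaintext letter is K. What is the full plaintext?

KVSZW

From the crib: U(20)−K(10)=10, so the shift is 10.
Subtract 10 from each ciphertext letter:
U(20): 20−10=10 → K
F(5): 5−10=-5≡21 → V
C(2): 2−10=-8≡18 → S
J(9): 9−10=-1≡25 → Z
G(6): 6−10=-4≡22 → W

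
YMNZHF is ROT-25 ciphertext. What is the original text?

ZNOAIG

Y(24): 24−25=-1≡25 → Z
M(12): 12−25=-13≡13 → N
N(13): 13−25=-12≡14 → O
Z(25): 25−25=0 → A
H(7): 7−25=-18≡8 → I
F(5): 5−25=-20≡6 → G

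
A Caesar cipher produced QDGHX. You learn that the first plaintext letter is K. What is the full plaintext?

KXABR

From the crib: Q(16)−K(10)=6, so the shift is 6.
Subtract 6 from each ciphertext letter:
Q(16): 16−6=10 → K
D(3): 3−6=-3≡23 → X
G(6): 6−6=0 → A
H(7): 7−6=1 → B
X(23): 23−6=17 → R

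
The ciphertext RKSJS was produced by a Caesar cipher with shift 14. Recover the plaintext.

R(17): 17−14=3 → D
K(10): 10−14=-4≡22 → W
S(18): 18−14=4 → E
J(9): 9−14=-5≡21 → V
S(18): 18−14=4 → E

DWEVE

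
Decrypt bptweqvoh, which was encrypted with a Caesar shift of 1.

aosvdpung

b(1): 1−1=0 → a
p(15): 15−1=14 → o
t(19): 19−1=18 → s
w(22): 22−1=21 → v
e(4): 4−1=3 → d
q(16): 16−1=15 → p
v(21): 21−1=20 → u
o(14): 14−1=13 → n
h(7): 7−1=6 → g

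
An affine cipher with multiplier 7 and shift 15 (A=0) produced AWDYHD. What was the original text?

JBCFKC

The inverse of 7 mod 26 is 15, since 7·15=105≡1. Apply D(y)=15·(y−15) mod 26:
A(0): 15·(0−15)=-225≡9 → J
W(22): 15·(22−15)=105≡1 → B
D(3): 15·(3−15)=-180≡2 → C
Y(24): 15·(24−15)=135≡5 → F
H(7): 15·(7−15)=-120≡10 → K
D(3): 15·(3−15)=-180≡2 → C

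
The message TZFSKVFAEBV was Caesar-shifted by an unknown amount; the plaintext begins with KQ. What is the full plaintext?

KQWJBMWRVSM

From the crib: T(19)−K(10)=9, so the shift is 9.
Subtract 9 from each ciphertext letter:
T(19): 19−9=10 → K
Z(25): 25−9=16 → Q
F(5): 5−9=-4≡22 → W
S(18): 18−9=9 → J
K(10): 10−9=1 → B
V(21): 21−9=12 → M
F(5): 5−9=-4≡22 → W
A(0): 0−9=-9≡17 → R
E(4): 4−9=-5≡21 → V
B(1): 1−9=-8≡18 → S
V(21): 21−9=12 → M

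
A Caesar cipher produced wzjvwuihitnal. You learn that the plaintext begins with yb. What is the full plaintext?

yblxywkjkvpcn

From the crib: w(22)−y(24)=-2≡24, so the shift is 24.
Subtract 24 from each ciphertext letter:
w(22): 22−24=-2≡24 → y
z(25): 25−24=1 → b
j(9): 9−24=-15≡11 → l
v(21): 21−24=-3≡23 → x
w(22): 22−24=-2≡24 → y
u(20): 20−24=-4≡22 → w
i(8): 8−24=-16≡10 → k
h(7): 7−24=-17≡9 → j
i(8): 8−24=-16≡10 → k
t(19): 19−24=-5≡21 → v
n(13): 13−24=-11≡15 → p
a(0): 0−24=-24≡2 → c
l(11): 11−24=-13≡13 → n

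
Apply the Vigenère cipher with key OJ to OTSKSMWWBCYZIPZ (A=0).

CCGTGVKFPLMIWYN

Repeat the key across the message: OJOJOJOJOJOJOJO
O(14)+O(14): 28≡2 → C
T(19)+J(9): 28≡2 → C
S(18)+O(14): 32≡6 → G
K(10)+J(9): 19 → T
S(18)+O(14): 32≡6 → G
M(12)+J(9): 21 → V
W(22)+O(14): 36≡10 → K
W(22)+J(9): 31≡5 → F
B(1)+O(14): 15 → P
C(2)+J(9): 11 → L
Y(24)+O(14): 38≡12 → M
Z(25)+J(9): 34≡8 → I
I(8)+O(14): 22 → W
P(15)+J(9): 24 → Y
Z(25)+O(14): 39≡13 → N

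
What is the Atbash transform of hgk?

stp

h(7) → s(18)
g(6) → t(19)
k(10) → p(15)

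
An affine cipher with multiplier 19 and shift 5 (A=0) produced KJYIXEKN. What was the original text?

The inverse of 19 mod 26 is 11, since 19·11=209≡1. Apply D(y)=11·(y−5) mod 26:
K(10): 11·(10−5)=55≡3 → D
J(9): 11·(9−5)=44≡18 → S
Y(24): 11·(24−5)=209≡1 → B
I(8): 11·(8−5)=33≡7 → H
X(23): 11·(23−5)=198≡16 → Q
E(4): 11·(4−5)=-11≡15 → P
K(10): 11·(10−5)=55≡3 → D
N(13): 11·(13−5)=88≡10 → K

DSBHQPDK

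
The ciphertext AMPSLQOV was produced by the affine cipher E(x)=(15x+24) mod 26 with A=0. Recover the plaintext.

The inverse of 15 mod 26 is 7, since 15·7=105≡1. Apply D(y)=7·(y−24) mod 26:
A(0): 7·(0−24)=-168≡14 → O
M(12): 7·(12−24)=-84≡20 → U
P(15): 7·(15−24)=-63≡15 → P
S(18): 7·(18−24)=-42≡10 → K
L(11): 7·(11−24)=-91≡13 → N
Q(16): 7·(16−24)=-56≡22 → W
O(14): 7·(14−24)=-70≡8 → I
V(21): 7·(21−24)=-21≡5 → F

OUPKNWIF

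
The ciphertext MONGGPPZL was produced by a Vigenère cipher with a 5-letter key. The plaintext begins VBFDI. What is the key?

Subtract each crib letter from the matching ciphertext letter (mod 26):
M(12)−V(21)=-9≡17 → R
O(14)−B(1)=13 → N
N(13)−F(5)=8 → I
G(6)−D(3)=3 → D
G(6)−I(8)=-2≡24 → Y

RNIDY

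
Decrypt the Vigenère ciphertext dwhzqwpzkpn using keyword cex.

bskxmznvnnj

Repeat the key across the ciphertext: cexcexcexce
d(3)−c(2): 1 → b
w(22)−e(4): 18 → s
h(7)−x(23): -16≡10 → k
z(25)−c(2): 23 → x
q(16)−e(4): 12 → m
w(22)−x(23): -1≡25 → z
p(15)−c(2): 13 → n
z(25)−e(4): 21 → v
k(10)−x(23): -13≡13 → n
p(15)−c(2): 13 → n
n(13)−e(4): 9 → j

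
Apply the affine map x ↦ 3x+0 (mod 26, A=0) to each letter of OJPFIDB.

O(14): 3·14+0=42≡16 → Q
J(9): 3·9+0=27≡1 → B
P(15): 3·15+0=45≡19 → T
F(5): 3·5+0=15 → P
I(8): 3·8+0=24 → Y
D(3): 3·3+0=9 → J
B(1): 3·1+0=3 → D

QBTPYJD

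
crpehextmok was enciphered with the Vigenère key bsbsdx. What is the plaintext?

bzomehwblwh

Repeat the key across the ciphertext: bsbsdxbsbsd
c(2)−b(1): 1 → b
r(17)−s(18): -1≡25 → z
p(15)−b(1): 14 → o
e(4)−s(18): -14≡12 → m
h(7)−d(3): 4 → e
e(4)−x(23): -19≡7 → h
x(23)−b(1): 22 → w
t(19)−s(18): 1 → b
m(12)−b(1): 11 → l
o(14)−s(18): -4≡22 → w
k(10)−d(3): 7 → h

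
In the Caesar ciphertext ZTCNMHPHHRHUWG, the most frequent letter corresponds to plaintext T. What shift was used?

The most frequent ciphertext letter is H (appears 4 times).
H is position 7; T is position 19.
Shift = -12≡14.

14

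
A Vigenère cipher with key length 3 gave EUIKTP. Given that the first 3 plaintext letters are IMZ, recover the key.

WIJ

Subtract each crib letter from the matching ciphertext letter (mod 26):
E(4)−I(8)=-4≡22 → W
U(20)−M(12)=8 → I
I(8)−Z(25)=-17≡9 → J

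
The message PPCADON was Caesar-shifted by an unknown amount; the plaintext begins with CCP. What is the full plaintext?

From the crib: P(15)−C(2)=13, so the shift is 13.
Subtract 13 from each ciphertext letter:
P(15): 15−13=2 → C
P(15): 15−13=2 → C
C(2): 2−13=-11≡15 → P
A(0): 0−13=-13≡13 → N
D(3): 3−13=-10≡16 → Q
O(14): 14−13=1 → B
N(13): 13−13=0 → A

CCPNQBA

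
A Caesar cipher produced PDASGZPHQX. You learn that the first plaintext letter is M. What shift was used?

3

From the crib: P(15)−M(12)=3, so the shift is 3.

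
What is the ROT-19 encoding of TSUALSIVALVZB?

MLNTELBOTEOSU

T(19): 19+19=38≡12 → M
S(18): 18+19=37≡11 → L
U(20): 20+19=39≡13 → N
A(0): 0+19=19 → T
L(11): 11+19=30≡4 → E
S(18): 18+19=37≡11 → L
I(8): 8+19=27≡1 → B
V(21): 21+19=40≡14 → O
A(0): 0+19=19 → T
L(11): 11+19=30≡4 → E
V(21): 21+19=40≡14 → O
Z(25): 25+19=44≡18 → S
B(1): 1+19=20 → U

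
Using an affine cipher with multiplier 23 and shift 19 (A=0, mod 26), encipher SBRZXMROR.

S(18): 23·18+19=433≡17 → R
B(1): 23·1+19=42≡16 → Q
R(17): 23·17+19=410≡20 → U
Z(25): 23·25+19=594≡22 → W
X(23): 23·23+19=548≡2 → C
M(12): 23·12+19=295≡9 → J
R(17): 23·17+19=410≡20 → U
O(14): 23·14+19=341≡3 → D
R(17): 23·17+19=410≡20 → U

RQUWCJUDU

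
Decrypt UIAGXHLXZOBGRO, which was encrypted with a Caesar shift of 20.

U(20): 20−20=0 → A
I(8): 8−20=-12≡14 → O
A(0): 0−20=-20≡6 → G
G(6): 6−20=-14≡12 → M
X(23): 23−20=3 → D
H(7): 7−20=-13≡13 → N
L(11): 11−20=-9≡17 → R
X(23): 23−20=3 → D
Z(25): 25−20=5 → F
O(14): 14−20=-6≡20 → U
B(1): 1−20=-19≡7 → H
G(6): 6−20=-14≡12 → M
R(17): 17−20=-3≡23 → X
O(14): 14−20=-6≡20 → U

AOGMDNRDFUHMXU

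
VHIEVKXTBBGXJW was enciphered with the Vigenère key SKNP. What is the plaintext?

DXVPDAKEJRTIRM

Repeat the key across the ciphertext: SKNPSKNPSKNPSK
V(21)−S(18): 3 → D
H(7)−K(10): -3≡23 → X
I(8)−N(13): -5≡21 → V
E(4)−P(15): -11≡15 → P
V(21)−S(18): 3 → D
K(10)−K(10): 0 → A
X(23)−N(13): 10 → K
T(19)−P(15): 4 → E
B(1)−S(18): -17≡9 → J
B(1)−K(10): -9≡17 → R
G(6)−N(13): -7≡19 → T
X(23)−P(15): 8 → I
J(9)−S(18): -9≡17 → R
W(22)−K(10): 12 → M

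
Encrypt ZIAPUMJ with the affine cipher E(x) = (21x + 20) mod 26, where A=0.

ZGUXYMB

Z(25): 21·25+20=545≡25 → Z
I(8): 21·8+20=188≡6 → G
A(0): 21·0+20=20 → U
P(15): 21·15+20=335≡23 → X
U(20): 21·20+20=440≡24 → Y
M(12): 21·12+20=272≡12 → M
J(9): 21·9+20=209≡1 → B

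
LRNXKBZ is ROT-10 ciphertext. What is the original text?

BHDNARP

L(11): 11−10=1 → B
R(17): 17−10=7 → H
N(13): 13−10=3 → D
X(23): 23−10=13 → N
K(10): 10−10=0 → A
B(1): 1−10=-9≡17 → R
Z(25): 25−10=15 → P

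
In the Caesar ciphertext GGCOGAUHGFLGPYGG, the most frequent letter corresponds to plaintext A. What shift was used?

The most frequent ciphertext letter is G (appears 7 times).
G is position 6; A is position 0.
Shift = 6.

6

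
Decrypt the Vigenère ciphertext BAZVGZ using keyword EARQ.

Repeat the key across the ciphertext: EARQEA
B(1)−E(4): -3≡23 → X
A(0)−A(0): 0 → A
Z(25)−R(17): 8 → I
V(21)−Q(16): 5 → F
G(6)−E(4): 2 → C
Z(25)−A(0): 25 → Z

XAIFCZ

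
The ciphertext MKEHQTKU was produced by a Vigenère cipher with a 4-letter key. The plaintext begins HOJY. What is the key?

FWVJ

Subtract each crib letter from the matching ciphertext letter (mod 26):
M(12)−H(7)=5 → F
K(10)−O(14)=-4≡22 → W
E(4)−J(9)=-5≡21 → V
H(7)−Y(24)=-17≡9 → J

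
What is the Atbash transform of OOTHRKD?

LLGSIPW

O(14) → L(11)
O(14) → L(11)
T(19) → G(6)
H(7) → S(18)
R(17) → I(8)
K(10) → P(15)
D(3) → W(22)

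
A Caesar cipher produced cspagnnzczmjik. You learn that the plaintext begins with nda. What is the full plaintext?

ndalryyknkxutv

From the crib: c(2)−n(13)=-11≡15, so the shift is 15.
Subtract 15 from each ciphertext letter:
c(2): 2−15=-13≡13 → n
s(18): 18−15=3 → d
p(15): 15−15=0 → a
a(0): 0−15=-15≡11 → l
g(6): 6−15=-9≡17 → r
n(13): 13−15=-2≡24 → y
n(13): 13−15=-2≡24 → y
z(25): 25−15=10 → k
c(2): 2−15=-13≡13 → n
z(25): 25−15=10 → k
m(12): 12−15=-3≡23 → x
j(9): 9−15=-6≡20 → u
i(8): 8−15=-7≡19 → t
k(10): 10−15=-5≡21 → v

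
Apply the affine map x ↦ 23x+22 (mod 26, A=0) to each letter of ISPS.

YUDU

I(8): 23·8+22=206≡24 → Y
S(18): 23·18+22=436≡20 → U
P(15): 23·15+22=367≡3 → D
S(18): 23·18+22=436≡20 → U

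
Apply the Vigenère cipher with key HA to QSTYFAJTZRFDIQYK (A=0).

Repeat the key across the message: HAHAHAHAHAHAHAHA
Q(16)+H(7): 23 → X
S(18)+A(0): 18 → S
T(19)+H(7): 26≡0 → A
Y(24)+A(0): 24 → Y
F(5)+H(7): 12 → M
A(0)+A(0): 0 → A
J(9)+H(7): 16 → Q
T(19)+A(0): 19 → T
Z(25)+H(7): 32≡6 → G
R(17)+A(0): 17 → R
F(5)+H(7): 12 → M
D(3)+A(0): 3 → D
I(8)+H(7): 15 → P
Q(16)+A(0): 16 → Q
Y(24)+H(7): 31≡5 → F
K(10)+A(0): 10 → K

XSAYMAQTGRMDPQFK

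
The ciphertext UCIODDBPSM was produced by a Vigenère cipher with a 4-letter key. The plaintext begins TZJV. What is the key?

BDZT

Subtract each crib letter from the matching ciphertext letter (mod 26):
U(20)−T(19)=1 → B
C(2)−Z(25)=-23≡3 → D
I(8)−J(9)=-1≡25 → Z
O(14)−V(21)=-7≡19 → T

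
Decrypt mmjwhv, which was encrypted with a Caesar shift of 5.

hhercq

m(12): 12−5=7 → h
m(12): 12−5=7 → h
j(9): 9−5=4 → e
w(22): 22−5=17 → r
h(7): 7−5=2 → c
v(21): 21−5=16 → q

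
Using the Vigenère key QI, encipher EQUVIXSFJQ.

Repeat the key across the message: QIQIQIQIQI
E(4)+Q(16): 20 → U
Q(16)+I(8): 24 → Y
U(20)+Q(16): 36≡10 → K
V(21)+I(8): 29≡3 → D
I(8)+Q(16): 24 → Y
X(23)+I(8): 31≡5 → F
S(18)+Q(16): 34≡8 → I
F(5)+I(8): 13 → N
J(9)+Q(16): 25 → Z
Q(16)+I(8): 24 → Y

UYKDYFINZY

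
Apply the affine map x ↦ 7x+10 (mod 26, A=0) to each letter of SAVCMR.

GKBYQZ

S(18): 7·18+10=136≡6 → G
A(0): 7·0+10=10 → K
V(21): 7·21+10=157≡1 → B
C(2): 7·2+10=24 → Y
M(12): 7·12+10=94≡16 → Q
R(17): 7·17+10=129≡25 → Z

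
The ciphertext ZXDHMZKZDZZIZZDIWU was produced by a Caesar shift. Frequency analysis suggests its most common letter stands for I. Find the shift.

The most frequent ciphertext letter is Z (appears 7 times).
Z is position 25; I is position 8.
Shift = 17.

17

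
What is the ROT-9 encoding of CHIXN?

LQRGW

C(2): 2+9=11 → L
H(7): 7+9=16 → Q
I(8): 8+9=17 → R
X(23): 23+9=32≡6 → G
N(13): 13+9=22 → W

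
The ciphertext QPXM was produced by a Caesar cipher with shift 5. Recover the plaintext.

Q(16): 16−5=11 → L
P(15): 15−5=10 → K
X(23): 23−5=18 → S
M(12): 12−5=7 → H

LKSH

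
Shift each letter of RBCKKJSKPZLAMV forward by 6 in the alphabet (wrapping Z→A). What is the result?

R(17): 17+6=23 → X
B(1): 1+6=7 → H
C(2): 2+6=8 → I
K(10): 10+6=16 → Q
K(10): 10+6=16 → Q
J(9): 9+6=15 → P
S(18): 18+6=24 → Y
K(10): 10+6=16 → Q
P(15): 15+6=21 → V
Z(25): 25+6=31≡5 → F
L(11): 11+6=17 → R
A(0): 0+6=6 → G
M(12): 12+6=18 → S
V(21): 21+6=27≡1 → B

XHIQQPYQVFRGSB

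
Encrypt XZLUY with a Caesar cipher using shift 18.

PRDMQ

X(23): 23+18=41≡15 → P
Z(25): 25+18=43≡17 → R
L(11): 11+18=29≡3 → D
U(20): 20+18=38≡12 → M
Y(24): 24+18=42≡16 → Q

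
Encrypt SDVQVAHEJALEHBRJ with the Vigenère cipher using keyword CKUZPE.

UNPPKEJODZAIJLLI

Repeat the key across the message: CKUZPECKUZPECKUZ
S(18)+C(2): 20 → U
D(3)+K(10): 13 → N
V(21)+U(20): 41≡15 → P
Q(16)+Z(25): 41≡15 → P
V(21)+P(15): 36≡10 → K
A(0)+E(4): 4 → E
H(7)+C(2): 9 → J
E(4)+K(10): 14 → O
J(9)+U(20): 29≡3 → D
A(0)+Z(25): 25 → Z
L(11)+P(15): 26≡0 → A
E(4)+E(4): 8 → I
H(7)+C(2): 9 → J
B(1)+K(10): 11 → L
R(17)+U(20): 37≡11 → L
J(9)+Z(25): 34≡8 → I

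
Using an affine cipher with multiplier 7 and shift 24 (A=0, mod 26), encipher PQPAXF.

P(15): 7·15+24=129≡25 → Z
Q(16): 7·16+24=136≡6 → G
P(15): 7·15+24=129≡25 → Z
A(0): 7·0+24=24 → Y
X(23): 7·23+24=185≡3 → D
F(5): 7·5+24=59≡7 → H

ZGZYDH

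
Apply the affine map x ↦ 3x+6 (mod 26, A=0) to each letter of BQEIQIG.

JCSECEY

B(1): 3·1+6=9 → J
Q(16): 3·16+6=54≡2 → C
E(4): 3·4+6=18 → S
I(8): 3·8+6=30≡4 → E
Q(16): 3·16+6=54≡2 → C
I(8): 3·8+6=30≡4 → E
G(6): 3·6+6=24 → Y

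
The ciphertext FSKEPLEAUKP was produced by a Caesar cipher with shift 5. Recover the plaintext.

ANFZKGZVPFK

F(5): 5−5=0 → A
S(18): 18−5=13 → N
K(10): 10−5=5 → F
E(4): 4−5=-1≡25 → Z
P(15): 15−5=10 → K
L(11): 11−5=6 → G
E(4): 4−5=-1≡25 → Z
A(0): 0−5=-5≡21 → V
U(20): 20−5=15 → P
K(10): 10−5=5 → F
P(15): 15−5=10 → K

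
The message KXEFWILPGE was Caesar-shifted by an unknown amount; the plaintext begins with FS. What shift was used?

5

From the crib: K(10)−F(5)=5, so the shift is 5.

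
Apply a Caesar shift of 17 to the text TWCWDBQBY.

KNTNUSHSP

T(19): 19+17=36≡10 → K
W(22): 22+17=39≡13 → N
C(2): 2+17=19 → T
W(22): 22+17=39≡13 → N
D(3): 3+17=20 → U
B(1): 1+17=18 → S
Q(16): 16+17=33≡7 → H
B(1): 1+17=18 → S
Y(24): 24+17=41≡15 → P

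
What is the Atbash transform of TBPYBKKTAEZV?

T(19) → G(6)
B(1) → Y(24)
P(15) → K(10)
Y(24) → B(1)
B(1) → Y(24)
K(10) → P(15)
K(10) → P(15)
T(19) → G(6)
A(0) → Z(25)
E(4) → V(21)
Z(25) → A(0)
V(21) → E(4)

GYKBYPPGZVAE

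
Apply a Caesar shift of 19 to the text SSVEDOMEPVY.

LLOXWHFXIOR

S(18): 18+19=37≡11 → L
S(18): 18+19=37≡11 → L
V(21): 21+19=40≡14 → O
E(4): 4+19=23 → X
D(3): 3+19=22 → W
O(14): 14+19=33≡7 → H
M(12): 12+19=31≡5 → F
E(4): 4+19=23 → X
P(15): 15+19=34≡8 → I
V(21): 21+19=40≡14 → O
Y(24): 24+19=43≡17 → R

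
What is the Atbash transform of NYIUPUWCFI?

N(13) → M(12)
Y(24) → B(1)
I(8) → R(17)
U(20) → F(5)
P(15) → K(10)
U(20) → F(5)
W(22) → D(3)
C(2) → X(23)
F(5) → U(20)
I(8) → R(17)

MBRFKFDXUR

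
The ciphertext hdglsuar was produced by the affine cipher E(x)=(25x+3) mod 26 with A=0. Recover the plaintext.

waxsljdm

The inverse of 25 mod 26 is 25, since 25·25=625≡1. Apply D(y)=25·(y−3) mod 26:
h(7): 25·(7−3)=100≡22 → w
d(3): 25·(3−3)=0 → a
g(6): 25·(6−3)=75≡23 → x
l(11): 25·(11−3)=200≡18 → s
s(18): 25·(18−3)=375≡11 → l
u(20): 25·(20−3)=425≡9 → j
a(0): 25·(0−3)=-75≡3 → d
r(17): 25·(17−3)=350≡12 → m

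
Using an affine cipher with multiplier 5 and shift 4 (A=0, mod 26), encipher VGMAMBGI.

V(21): 5·21+4=109≡5 → F
G(6): 5·6+4=34≡8 → I
M(12): 5·12+4=64≡12 → M
A(0): 5·0+4=4 → E
M(12): 5·12+4=64≡12 → M
B(1): 5·1+4=9 → J
G(6): 5·6+4=34≡8 → I
I(8): 5·8+4=44≡18 → S

FIMEMJIS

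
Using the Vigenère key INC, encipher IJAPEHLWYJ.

QWCXRJTJAR

Repeat the key across the message: INCINCINCI
I(8)+I(8): 16 → Q
J(9)+N(13): 22 → W
A(0)+C(2): 2 → C
P(15)+I(8): 23 → X
E(4)+N(13): 17 → R
H(7)+C(2): 9 → J
L(11)+I(8): 19 → T
W(22)+N(13): 35≡9 → J
Y(24)+C(2): 26≡0 → A
J(9)+I(8): 17 → R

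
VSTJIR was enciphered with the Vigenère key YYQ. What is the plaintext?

XUDLKB

Repeat the key across the ciphertext: YYQYYQ
V(21)−Y(24): -3≡23 → X
S(18)−Y(24): -6≡20 → U
T(19)−Q(16): 3 → D
J(9)−Y(24): -15≡11 → L
I(8)−Y(24): -16≡10 → K
R(17)−Q(16): 1 → B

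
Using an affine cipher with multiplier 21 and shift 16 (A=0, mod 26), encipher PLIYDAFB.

P(15): 21·15+16=331≡19 → T
L(11): 21·11+16=247≡13 → N
I(8): 21·8+16=184≡2 → C
Y(24): 21·24+16=520≡0 → A
D(3): 21·3+16=79≡1 → B
A(0): 21·0+16=16 → Q
F(5): 21·5+16=121≡17 → R
B(1): 21·1+16=37≡11 → L

TNCABQRL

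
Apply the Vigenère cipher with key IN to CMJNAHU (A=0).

Repeat the key across the message: INININI
C(2)+I(8): 10 → K
M(12)+N(13): 25 → Z
J(9)+I(8): 17 → R
N(13)+N(13): 26≡0 → A
A(0)+I(8): 8 → I
H(7)+N(13): 20 → U
U(20)+I(8): 28≡2 → C

KZRAIUC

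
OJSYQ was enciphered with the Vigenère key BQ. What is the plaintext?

NTRIP

Repeat the key across the ciphertext: BQBQB
O(14)−B(1): 13 → N
J(9)−Q(16): -7≡19 → T
S(18)−B(1): 17 → R
Y(24)−Q(16): 8 → I
Q(16)−B(1): 15 → P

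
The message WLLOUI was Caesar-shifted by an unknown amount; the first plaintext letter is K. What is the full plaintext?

From the crib: W(22)−K(10)=12, so the shift is 12.
Subtract 12 from each ciphertext letter:
W(22): 22−12=10 → K
L(11): 11−12=-1≡25 → Z
L(11): 11−12=-1≡25 → Z
O(14): 14−12=2 → C
U(20): 20−12=8 → I
I(8): 8−12=-4≡22 → W

KZZCIW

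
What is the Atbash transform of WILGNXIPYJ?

W(22) → D(3)
I(8) → R(17)
L(11) → O(14)
G(6) → T(19)
N(13) → M(12)
X(23) → C(2)
I(8) → R(17)
P(15) → K(10)
Y(24) → B(1)
J(9) → Q(16)

DROTMCRKBQ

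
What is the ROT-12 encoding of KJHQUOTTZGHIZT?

WVTCGAFFLSTULF

K(10): 10+12=22 → W
J(9): 9+12=21 → V
H(7): 7+12=19 → T
Q(16): 16+12=28≡2 → C
U(20): 20+12=32≡6 → G
O(14): 14+12=26≡0 → A
T(19): 19+12=31≡5 → F
T(19): 19+12=31≡5 → F
Z(25): 25+12=37≡11 → L
G(6): 6+12=18 → S
H(7): 7+12=19 → T
I(8): 8+12=20 → U
Z(25): 25+12=37≡11 → L
T(19): 19+12=31≡5 → F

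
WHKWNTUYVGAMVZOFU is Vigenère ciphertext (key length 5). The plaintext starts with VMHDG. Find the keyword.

BVDTH

Subtract each crib letter from the matching ciphertext letter (mod 26):
W(22)−V(21)=1 → B
H(7)−M(12)=-5≡21 → V
K(10)−H(7)=3 → D
W(22)−D(3)=19 → T
N(13)−G(6)=7 → H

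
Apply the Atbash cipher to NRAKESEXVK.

N(13) → M(12)
R(17) → I(8)
A(0) → Z(25)
K(10) → P(15)
E(4) → V(21)
S(18) → H(7)
E(4) → V(21)
X(23) → C(2)
V(21) → E(4)
K(10) → P(15)

MIZPVHVCEP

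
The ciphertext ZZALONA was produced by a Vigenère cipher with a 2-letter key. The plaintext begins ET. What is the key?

VG

Subtract each crib letter from the matching ciphertext letter (mod 26):
Z(25)−E(4)=21 → V
Z(25)−T(19)=6 → G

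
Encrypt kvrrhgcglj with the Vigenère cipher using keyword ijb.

seszqhkpmr

Repeat the key across the message: ijbijbijbi
k(10)+i(8): 18 → s
v(21)+j(9): 30≡4 → e
r(17)+b(1): 18 → s
r(17)+i(8): 25 → z
h(7)+j(9): 16 → q
g(6)+b(1): 7 → h
c(2)+i(8): 10 → k
g(6)+j(9): 15 → p
l(11)+b(1): 12 → m
j(9)+i(8): 17 → r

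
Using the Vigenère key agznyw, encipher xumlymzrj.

xalywizxi

Repeat the key across the message: agznywagz
x(23)+a(0): 23 → x
u(20)+g(6): 26≡0 → a
m(12)+z(25): 37≡11 → l
l(11)+n(13): 24 → y
y(24)+y(24): 48≡22 → w
m(12)+w(22): 34≡8 → i
z(25)+a(0): 25 → z
r(17)+g(6): 23 → x
j(9)+z(25): 34≡8 → i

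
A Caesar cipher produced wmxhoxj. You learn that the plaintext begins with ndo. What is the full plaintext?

From the crib: w(22)−n(13)=9, so the shift is 9.
Subtract 9 from each ciphertext letter:
w(22): 22−9=13 → n
m(12): 12−9=3 → d
x(23): 23−9=14 → o
h(7): 7−9=-2≡24 → y
o(14): 14−9=5 → f
x(23): 23−9=14 → o
j(9): 9−9=0 → a

ndoyfoa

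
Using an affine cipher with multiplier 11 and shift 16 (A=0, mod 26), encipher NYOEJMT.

N(13): 11·13+16=159≡3 → D
Y(24): 11·24+16=280≡20 → U
O(14): 11·14+16=170≡14 → O
E(4): 11·4+16=60≡8 → I
J(9): 11·9+16=115≡11 → L
M(12): 11·12+16=148≡18 → S
T(19): 11·19+16=225≡17 → R

DUOILSR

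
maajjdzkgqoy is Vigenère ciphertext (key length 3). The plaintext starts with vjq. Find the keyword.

rrk

Subtract each crib letter from the matching ciphertext letter (mod 26):
m(12)−v(21)=-9≡17 → r
a(0)−j(9)=-9≡17 → r
a(0)−q(16)=-16≡10 → k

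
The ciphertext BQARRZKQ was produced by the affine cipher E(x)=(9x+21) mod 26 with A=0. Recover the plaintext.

SLPOOMTL

The inverse of 9 mod 26 is 3, since 9·3=27≡1. Apply D(y)=3·(y−21) mod 26:
B(1): 3·(1−21)=-60≡18 → S
Q(16): 3·(16−21)=-15≡11 → L
A(0): 3·(0−21)=-63≡15 → P
R(17): 3·(17−21)=-12≡14 → O
R(17): 3·(17−21)=-12≡14 → O
Z(25): 3·(25−21)=12 → M
K(10): 3·(10−21)=-33≡19 → T
Q(16): 3·(16−21)=-15≡11 → L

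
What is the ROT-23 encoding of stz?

pqw

s(18): 18+23=41≡15 → p
t(19): 19+23=42≡16 → q
z(25): 25+23=48≡22 → w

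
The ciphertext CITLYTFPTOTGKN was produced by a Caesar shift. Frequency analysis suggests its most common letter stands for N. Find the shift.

6

The most frequent ciphertext letter is T (appears 4 times).
T is position 19; N is position 13.
Shift = 6.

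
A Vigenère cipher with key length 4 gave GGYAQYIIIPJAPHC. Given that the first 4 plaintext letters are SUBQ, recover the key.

Subtract each crib letter from the matching ciphertext letter (mod 26):
G(6)−S(18)=-12≡14 → O
G(6)−U(20)=-14≡12 → M
Y(24)−B(1)=23 → X
A(0)−Q(16)=-16≡10 → K

OMXK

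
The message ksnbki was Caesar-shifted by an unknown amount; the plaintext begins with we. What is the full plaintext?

From the crib: k(10)−w(22)=-12≡14, so the shift is 14.
Subtract 14 from each ciphertext letter:
k(10): 10−14=-4≡22 → w
s(18): 18−14=4 → e
n(13): 13−14=-1≡25 → z
b(1): 1−14=-13≡13 → n
k(10): 10−14=-4≡22 → w
i(8): 8−14=-6≡20 → u

weznwu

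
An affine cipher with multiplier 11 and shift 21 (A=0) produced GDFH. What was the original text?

BWIU

The inverse of 11 mod 26 is 19, since 11·19=209≡1. Apply D(y)=19·(y−21) mod 26:
G(6): 19·(6−21)=-285≡1 → B
D(3): 19·(3−21)=-342≡22 → W
F(5): 19·(5−21)=-304≡8 → I
H(7): 19·(7−21)=-266≡20 → U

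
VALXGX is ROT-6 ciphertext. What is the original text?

V(21): 21−6=15 → P
A(0): 0−6=-6≡20 → U
L(11): 11−6=5 → F
X(23): 23−6=17 → R
G(6): 6−6=0 → A
X(23): 23−6=17 → R

PUFRAR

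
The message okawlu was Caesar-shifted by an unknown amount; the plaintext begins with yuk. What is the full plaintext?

yukgve

From the crib: o(14)−y(24)=-10≡16, so the shift is 16.
Subtract 16 from each ciphertext letter:
o(14): 14−16=-2≡24 → y
k(10): 10−16=-6≡20 → u
a(0): 0−16=-16≡10 → k
w(22): 22−16=6 → g
l(11): 11−16=-5≡21 → v
u(20): 20−16=4 → e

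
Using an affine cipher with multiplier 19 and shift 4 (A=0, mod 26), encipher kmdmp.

k(10): 19·10+4=194≡12 → m
m(12): 19·12+4=232≡24 → y
d(3): 19·3+4=61≡9 → j
m(12): 19·12+4=232≡24 → y
p(15): 19·15+4=289≡3 → d

myjyd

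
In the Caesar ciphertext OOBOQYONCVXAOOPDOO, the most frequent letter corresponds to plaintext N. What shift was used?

1

The most frequent ciphertext letter is O (appears 8 times).
O is position 14; N is position 13.
Shift = 1.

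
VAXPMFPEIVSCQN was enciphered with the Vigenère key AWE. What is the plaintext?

VETPQBPIEVWYQR

Repeat the key across the ciphertext: AWEAWEAWEAWEAW
V(21)−A(0): 21 → V
A(0)−W(22): -22≡4 → E
X(23)−E(4): 19 → T
P(15)−A(0): 15 → P
M(12)−W(22): -10≡16 → Q
F(5)−E(4): 1 → B
P(15)−A(0): 15 → P
E(4)−W(22): -18≡8 → I
I(8)−E(4): 4 → E
V(21)−A(0): 21 → V
S(18)−W(22): -4≡22 → W
C(2)−E(4): -2≡24 → Y
Q(16)−A(0): 16 → Q
N(13)−W(22): -9≡17 → R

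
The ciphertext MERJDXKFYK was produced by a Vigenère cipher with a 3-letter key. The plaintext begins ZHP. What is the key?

Subtract each crib letter from the matching ciphertext letter (mod 26):
M(12)−Z(25)=-13≡13 → N
E(4)−H(7)=-3≡23 → X
R(17)−P(15)=2 → C

NXC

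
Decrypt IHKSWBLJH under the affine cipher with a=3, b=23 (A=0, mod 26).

The inverse of 3 mod 26 is 9, since 3·9=27≡1. Apply D(y)=9·(y−23) mod 26:
I(8): 9·(8−23)=-135≡21 → V
H(7): 9·(7−23)=-144≡12 → M
K(10): 9·(10−23)=-117≡13 → N
S(18): 9·(18−23)=-45≡7 → H
W(22): 9·(22−23)=-9≡17 → R
B(1): 9·(1−23)=-198≡10 → K
L(11): 9·(11−23)=-108≡22 → W
J(9): 9·(9−23)=-126≡4 → E
H(7): 9·(7−23)=-144≡12 → M

VMNHRKWEM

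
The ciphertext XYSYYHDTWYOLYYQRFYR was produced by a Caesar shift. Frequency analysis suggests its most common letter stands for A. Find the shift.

24

The most frequent ciphertext letter is Y (appears 7 times).
Y is position 24; A is position 0.
Shift = 24.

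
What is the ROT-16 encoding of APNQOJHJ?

QFDGEZXZ

A(0): 0+16=16 → Q
P(15): 15+16=31≡5 → F
N(13): 13+16=29≡3 → D
Q(16): 16+16=32≡6 → G
O(14): 14+16=30≡4 → E
J(9): 9+16=25 → Z
H(7): 7+16=23 → X
J(9): 9+16=25 → Z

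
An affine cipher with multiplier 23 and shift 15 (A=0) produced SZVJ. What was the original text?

ZOYC

The inverse of 23 mod 26 is 17, since 23·17=391≡1. Apply D(y)=17·(y−15) mod 26:
S(18): 17·(18−15)=51≡25 → Z
Z(25): 17·(25−15)=170≡14 → O
V(21): 17·(21−15)=102≡24 → Y
J(9): 17·(9−15)=-102≡2 → C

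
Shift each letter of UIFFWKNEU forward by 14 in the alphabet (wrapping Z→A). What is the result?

IWTTKYBSI

U(20): 20+14=34≡8 → I
I(8): 8+14=22 → W
F(5): 5+14=19 → T
F(5): 5+14=19 → T
W(22): 22+14=36≡10 → K
K(10): 10+14=24 → Y
N(13): 13+14=27≡1 → B
E(4): 4+14=18 → S
U(20): 20+14=34≡8 → I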